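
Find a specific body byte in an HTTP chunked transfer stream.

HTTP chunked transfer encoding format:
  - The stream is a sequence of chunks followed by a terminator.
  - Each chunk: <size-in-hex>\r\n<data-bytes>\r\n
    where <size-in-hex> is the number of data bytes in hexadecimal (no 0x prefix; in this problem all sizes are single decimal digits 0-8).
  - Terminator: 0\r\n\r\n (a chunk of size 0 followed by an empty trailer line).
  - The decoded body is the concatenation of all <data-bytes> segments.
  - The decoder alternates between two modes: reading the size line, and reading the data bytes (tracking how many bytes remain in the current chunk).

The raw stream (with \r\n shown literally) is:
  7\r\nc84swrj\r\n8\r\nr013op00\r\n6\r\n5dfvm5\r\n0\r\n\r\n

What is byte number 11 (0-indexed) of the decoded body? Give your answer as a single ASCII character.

Chunk 1: stream[0..1]='7' size=0x7=7, data at stream[3..10]='c84swrj' -> body[0..7], body so far='c84swrj'
Chunk 2: stream[12..13]='8' size=0x8=8, data at stream[15..23]='r013op00' -> body[7..15], body so far='c84swrjr013op00'
Chunk 3: stream[25..26]='6' size=0x6=6, data at stream[28..34]='5dfvm5' -> body[15..21], body so far='c84swrjr013op005dfvm5'
Chunk 4: stream[36..37]='0' size=0 (terminator). Final body='c84swrjr013op005dfvm5' (21 bytes)
Body byte 11 = 'o'

Answer: o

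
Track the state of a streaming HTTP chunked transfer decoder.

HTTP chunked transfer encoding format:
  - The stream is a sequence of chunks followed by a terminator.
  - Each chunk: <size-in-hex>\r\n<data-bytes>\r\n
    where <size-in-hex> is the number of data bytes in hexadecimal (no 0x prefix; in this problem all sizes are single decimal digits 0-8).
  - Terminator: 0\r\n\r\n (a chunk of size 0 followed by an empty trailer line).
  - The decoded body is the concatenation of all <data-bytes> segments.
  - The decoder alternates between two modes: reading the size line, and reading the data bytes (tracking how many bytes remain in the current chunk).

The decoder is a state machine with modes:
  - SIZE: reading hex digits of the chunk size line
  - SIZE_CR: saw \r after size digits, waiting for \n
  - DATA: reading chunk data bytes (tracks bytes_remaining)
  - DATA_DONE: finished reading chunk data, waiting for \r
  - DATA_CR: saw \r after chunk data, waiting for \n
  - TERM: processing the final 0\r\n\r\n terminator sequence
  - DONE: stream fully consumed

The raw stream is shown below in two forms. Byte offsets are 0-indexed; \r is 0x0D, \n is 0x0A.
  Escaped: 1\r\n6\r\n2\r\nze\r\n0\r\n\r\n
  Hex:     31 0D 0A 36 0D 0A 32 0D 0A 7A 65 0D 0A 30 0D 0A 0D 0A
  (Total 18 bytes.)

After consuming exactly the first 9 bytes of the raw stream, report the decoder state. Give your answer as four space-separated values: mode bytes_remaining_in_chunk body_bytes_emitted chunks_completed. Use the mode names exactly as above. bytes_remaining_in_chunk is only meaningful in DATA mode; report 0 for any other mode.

Answer: DATA 2 1 1

Derivation:
Byte 0 = '1': mode=SIZE remaining=0 emitted=0 chunks_done=0
Byte 1 = 0x0D: mode=SIZE_CR remaining=0 emitted=0 chunks_done=0
Byte 2 = 0x0A: mode=DATA remaining=1 emitted=0 chunks_done=0
Byte 3 = '6': mode=DATA_DONE remaining=0 emitted=1 chunks_done=0
Byte 4 = 0x0D: mode=DATA_CR remaining=0 emitted=1 chunks_done=0
Byte 5 = 0x0A: mode=SIZE remaining=0 emitted=1 chunks_done=1
Byte 6 = '2': mode=SIZE remaining=0 emitted=1 chunks_done=1
Byte 7 = 0x0D: mode=SIZE_CR remaining=0 emitted=1 chunks_done=1
Byte 8 = 0x0A: mode=DATA remaining=2 emitted=1 chunks_done=1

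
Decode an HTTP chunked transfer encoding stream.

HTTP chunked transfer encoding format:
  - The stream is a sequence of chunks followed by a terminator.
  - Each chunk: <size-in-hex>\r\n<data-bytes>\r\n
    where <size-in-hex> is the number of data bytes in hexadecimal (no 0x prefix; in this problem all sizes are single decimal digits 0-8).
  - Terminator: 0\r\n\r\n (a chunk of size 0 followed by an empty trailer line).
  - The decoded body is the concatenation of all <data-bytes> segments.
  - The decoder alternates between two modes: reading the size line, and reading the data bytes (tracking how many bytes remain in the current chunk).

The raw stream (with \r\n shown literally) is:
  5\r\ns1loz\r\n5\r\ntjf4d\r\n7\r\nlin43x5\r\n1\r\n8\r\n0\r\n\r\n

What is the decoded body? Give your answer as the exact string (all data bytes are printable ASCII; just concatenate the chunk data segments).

Chunk 1: stream[0..1]='5' size=0x5=5, data at stream[3..8]='s1loz' -> body[0..5], body so far='s1loz'
Chunk 2: stream[10..11]='5' size=0x5=5, data at stream[13..18]='tjf4d' -> body[5..10], body so far='s1loztjf4d'
Chunk 3: stream[20..21]='7' size=0x7=7, data at stream[23..30]='lin43x5' -> body[10..17], body so far='s1loztjf4dlin43x5'
Chunk 4: stream[32..33]='1' size=0x1=1, data at stream[35..36]='8' -> body[17..18], body so far='s1loztjf4dlin43x58'
Chunk 5: stream[38..39]='0' size=0 (terminator). Final body='s1loztjf4dlin43x58' (18 bytes)

Answer: s1loztjf4dlin43x58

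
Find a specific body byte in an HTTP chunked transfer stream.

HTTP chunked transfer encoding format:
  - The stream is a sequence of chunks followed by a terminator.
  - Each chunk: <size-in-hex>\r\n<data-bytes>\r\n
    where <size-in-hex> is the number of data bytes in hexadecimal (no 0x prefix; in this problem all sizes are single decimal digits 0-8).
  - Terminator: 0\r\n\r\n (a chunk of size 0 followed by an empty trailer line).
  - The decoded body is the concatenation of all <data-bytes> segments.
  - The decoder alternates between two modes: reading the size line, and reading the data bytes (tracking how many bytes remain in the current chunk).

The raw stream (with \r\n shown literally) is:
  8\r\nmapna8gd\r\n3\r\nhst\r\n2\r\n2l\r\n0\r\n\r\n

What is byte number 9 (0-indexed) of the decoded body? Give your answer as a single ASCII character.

Chunk 1: stream[0..1]='8' size=0x8=8, data at stream[3..11]='mapna8gd' -> body[0..8], body so far='mapna8gd'
Chunk 2: stream[13..14]='3' size=0x3=3, data at stream[16..19]='hst' -> body[8..11], body so far='mapna8gdhst'
Chunk 3: stream[21..22]='2' size=0x2=2, data at stream[24..26]='2l' -> body[11..13], body so far='mapna8gdhst2l'
Chunk 4: stream[28..29]='0' size=0 (terminator). Final body='mapna8gdhst2l' (13 bytes)
Body byte 9 = 's'

Answer: s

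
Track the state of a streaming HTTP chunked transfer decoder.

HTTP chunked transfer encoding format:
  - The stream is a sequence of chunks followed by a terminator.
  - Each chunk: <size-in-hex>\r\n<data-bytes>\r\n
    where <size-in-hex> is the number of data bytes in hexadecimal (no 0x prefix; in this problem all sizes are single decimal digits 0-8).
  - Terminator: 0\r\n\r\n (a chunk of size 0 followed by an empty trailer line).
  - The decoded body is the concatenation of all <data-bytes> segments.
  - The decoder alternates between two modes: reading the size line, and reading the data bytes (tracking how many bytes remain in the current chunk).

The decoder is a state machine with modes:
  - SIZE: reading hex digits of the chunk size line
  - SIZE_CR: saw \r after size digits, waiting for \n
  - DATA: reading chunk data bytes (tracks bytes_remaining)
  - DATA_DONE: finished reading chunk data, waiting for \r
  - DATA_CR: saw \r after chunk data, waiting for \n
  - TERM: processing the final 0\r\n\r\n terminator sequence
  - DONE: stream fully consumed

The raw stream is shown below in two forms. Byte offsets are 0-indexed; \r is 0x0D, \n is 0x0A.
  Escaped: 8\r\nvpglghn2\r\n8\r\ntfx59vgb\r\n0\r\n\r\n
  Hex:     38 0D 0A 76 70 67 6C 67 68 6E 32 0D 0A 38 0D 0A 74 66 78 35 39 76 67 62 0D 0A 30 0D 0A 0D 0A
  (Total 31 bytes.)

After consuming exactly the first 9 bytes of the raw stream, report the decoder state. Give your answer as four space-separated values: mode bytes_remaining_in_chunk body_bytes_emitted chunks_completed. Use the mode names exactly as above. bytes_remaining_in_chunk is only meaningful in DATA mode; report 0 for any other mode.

Answer: DATA 2 6 0

Derivation:
Byte 0 = '8': mode=SIZE remaining=0 emitted=0 chunks_done=0
Byte 1 = 0x0D: mode=SIZE_CR remaining=0 emitted=0 chunks_done=0
Byte 2 = 0x0A: mode=DATA remaining=8 emitted=0 chunks_done=0
Byte 3 = 'v': mode=DATA remaining=7 emitted=1 chunks_done=0
Byte 4 = 'p': mode=DATA remaining=6 emitted=2 chunks_done=0
Byte 5 = 'g': mode=DATA remaining=5 emitted=3 chunks_done=0
Byte 6 = 'l': mode=DATA remaining=4 emitted=4 chunks_done=0
Byte 7 = 'g': mode=DATA remaining=3 emitted=5 chunks_done=0
Byte 8 = 'h': mode=DATA remaining=2 emitted=6 chunks_done=0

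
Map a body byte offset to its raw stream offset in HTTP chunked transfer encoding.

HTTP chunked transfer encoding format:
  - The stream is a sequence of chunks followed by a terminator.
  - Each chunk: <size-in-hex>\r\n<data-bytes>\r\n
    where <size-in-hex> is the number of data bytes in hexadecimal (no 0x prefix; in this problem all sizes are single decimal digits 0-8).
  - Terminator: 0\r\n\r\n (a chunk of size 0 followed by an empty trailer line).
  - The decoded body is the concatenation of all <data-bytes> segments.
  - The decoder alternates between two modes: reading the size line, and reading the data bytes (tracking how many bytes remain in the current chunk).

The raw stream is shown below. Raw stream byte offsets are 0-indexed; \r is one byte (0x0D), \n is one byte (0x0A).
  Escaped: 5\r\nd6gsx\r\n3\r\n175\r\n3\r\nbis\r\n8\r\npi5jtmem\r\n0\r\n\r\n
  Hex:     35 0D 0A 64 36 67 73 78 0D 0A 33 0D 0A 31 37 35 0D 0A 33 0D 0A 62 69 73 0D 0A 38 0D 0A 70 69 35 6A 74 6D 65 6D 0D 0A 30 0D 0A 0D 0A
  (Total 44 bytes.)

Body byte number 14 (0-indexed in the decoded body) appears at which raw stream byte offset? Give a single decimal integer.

Chunk 1: stream[0..1]='5' size=0x5=5, data at stream[3..8]='d6gsx' -> body[0..5], body so far='d6gsx'
Chunk 2: stream[10..11]='3' size=0x3=3, data at stream[13..16]='175' -> body[5..8], body so far='d6gsx175'
Chunk 3: stream[18..19]='3' size=0x3=3, data at stream[21..24]='bis' -> body[8..11], body so far='d6gsx175bis'
Chunk 4: stream[26..27]='8' size=0x8=8, data at stream[29..37]='pi5jtmem' -> body[11..19], body so far='d6gsx175bispi5jtmem'
Chunk 5: stream[39..40]='0' size=0 (terminator). Final body='d6gsx175bispi5jtmem' (19 bytes)
Body byte 14 at stream offset 32

Answer: 32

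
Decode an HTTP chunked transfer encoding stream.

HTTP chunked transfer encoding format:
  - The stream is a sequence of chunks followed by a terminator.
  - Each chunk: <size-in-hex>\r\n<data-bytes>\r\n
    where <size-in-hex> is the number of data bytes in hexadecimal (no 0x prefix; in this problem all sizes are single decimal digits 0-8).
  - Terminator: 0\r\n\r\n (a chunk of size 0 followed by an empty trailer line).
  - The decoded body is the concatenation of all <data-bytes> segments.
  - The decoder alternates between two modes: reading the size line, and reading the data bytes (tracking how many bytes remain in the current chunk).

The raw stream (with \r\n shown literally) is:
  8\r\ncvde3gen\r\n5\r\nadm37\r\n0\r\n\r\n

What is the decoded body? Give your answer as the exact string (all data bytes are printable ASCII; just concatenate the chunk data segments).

Answer: cvde3genadm37

Derivation:
Chunk 1: stream[0..1]='8' size=0x8=8, data at stream[3..11]='cvde3gen' -> body[0..8], body so far='cvde3gen'
Chunk 2: stream[13..14]='5' size=0x5=5, data at stream[16..21]='adm37' -> body[8..13], body so far='cvde3genadm37'
Chunk 3: stream[23..24]='0' size=0 (terminator). Final body='cvde3genadm37' (13 bytes)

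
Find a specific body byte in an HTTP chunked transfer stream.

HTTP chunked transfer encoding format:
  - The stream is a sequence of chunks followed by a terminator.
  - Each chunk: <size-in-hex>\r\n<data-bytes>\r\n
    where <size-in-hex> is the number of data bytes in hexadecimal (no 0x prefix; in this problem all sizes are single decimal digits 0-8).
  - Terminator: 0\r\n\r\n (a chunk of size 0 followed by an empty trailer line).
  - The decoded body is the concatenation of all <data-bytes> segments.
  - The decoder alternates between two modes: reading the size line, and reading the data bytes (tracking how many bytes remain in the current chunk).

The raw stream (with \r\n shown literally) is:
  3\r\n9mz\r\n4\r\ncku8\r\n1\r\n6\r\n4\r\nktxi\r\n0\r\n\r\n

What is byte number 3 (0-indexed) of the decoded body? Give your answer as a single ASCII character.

Answer: c

Derivation:
Chunk 1: stream[0..1]='3' size=0x3=3, data at stream[3..6]='9mz' -> body[0..3], body so far='9mz'
Chunk 2: stream[8..9]='4' size=0x4=4, data at stream[11..15]='cku8' -> body[3..7], body so far='9mzcku8'
Chunk 3: stream[17..18]='1' size=0x1=1, data at stream[20..21]='6' -> body[7..8], body so far='9mzcku86'
Chunk 4: stream[23..24]='4' size=0x4=4, data at stream[26..30]='ktxi' -> body[8..12], body so far='9mzcku86ktxi'
Chunk 5: stream[32..33]='0' size=0 (terminator). Final body='9mzcku86ktxi' (12 bytes)
Body byte 3 = 'c'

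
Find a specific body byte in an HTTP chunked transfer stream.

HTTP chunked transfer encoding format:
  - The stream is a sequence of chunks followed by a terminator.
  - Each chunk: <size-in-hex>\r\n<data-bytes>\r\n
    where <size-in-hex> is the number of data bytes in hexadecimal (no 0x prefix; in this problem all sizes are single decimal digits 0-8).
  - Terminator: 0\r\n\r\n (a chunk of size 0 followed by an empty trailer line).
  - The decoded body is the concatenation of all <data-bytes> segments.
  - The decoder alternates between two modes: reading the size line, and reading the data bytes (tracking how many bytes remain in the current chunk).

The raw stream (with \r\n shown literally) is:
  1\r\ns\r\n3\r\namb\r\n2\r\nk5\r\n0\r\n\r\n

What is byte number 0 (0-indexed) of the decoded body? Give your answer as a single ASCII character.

Chunk 1: stream[0..1]='1' size=0x1=1, data at stream[3..4]='s' -> body[0..1], body so far='s'
Chunk 2: stream[6..7]='3' size=0x3=3, data at stream[9..12]='amb' -> body[1..4], body so far='samb'
Chunk 3: stream[14..15]='2' size=0x2=2, data at stream[17..19]='k5' -> body[4..6], body so far='sambk5'
Chunk 4: stream[21..22]='0' size=0 (terminator). Final body='sambk5' (6 bytes)
Body byte 0 = 's'

Answer: s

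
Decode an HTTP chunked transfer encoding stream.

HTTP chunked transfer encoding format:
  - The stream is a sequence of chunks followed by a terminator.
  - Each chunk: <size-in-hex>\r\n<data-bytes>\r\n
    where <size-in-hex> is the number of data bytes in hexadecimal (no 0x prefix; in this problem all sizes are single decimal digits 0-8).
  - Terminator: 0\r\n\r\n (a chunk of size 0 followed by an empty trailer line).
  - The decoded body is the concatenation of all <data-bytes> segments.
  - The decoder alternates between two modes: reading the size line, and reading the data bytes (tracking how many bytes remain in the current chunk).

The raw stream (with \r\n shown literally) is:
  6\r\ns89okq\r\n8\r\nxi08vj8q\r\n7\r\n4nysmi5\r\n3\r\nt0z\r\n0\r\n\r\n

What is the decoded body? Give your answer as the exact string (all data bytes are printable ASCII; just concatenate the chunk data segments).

Answer: s89okqxi08vj8q4nysmi5t0z

Derivation:
Chunk 1: stream[0..1]='6' size=0x6=6, data at stream[3..9]='s89okq' -> body[0..6], body so far='s89okq'
Chunk 2: stream[11..12]='8' size=0x8=8, data at stream[14..22]='xi08vj8q' -> body[6..14], body so far='s89okqxi08vj8q'
Chunk 3: stream[24..25]='7' size=0x7=7, data at stream[27..34]='4nysmi5' -> body[14..21], body so far='s89okqxi08vj8q4nysmi5'
Chunk 4: stream[36..37]='3' size=0x3=3, data at stream[39..42]='t0z' -> body[21..24], body so far='s89okqxi08vj8q4nysmi5t0z'
Chunk 5: stream[44..45]='0' size=0 (terminator). Final body='s89okqxi08vj8q4nysmi5t0z' (24 bytes)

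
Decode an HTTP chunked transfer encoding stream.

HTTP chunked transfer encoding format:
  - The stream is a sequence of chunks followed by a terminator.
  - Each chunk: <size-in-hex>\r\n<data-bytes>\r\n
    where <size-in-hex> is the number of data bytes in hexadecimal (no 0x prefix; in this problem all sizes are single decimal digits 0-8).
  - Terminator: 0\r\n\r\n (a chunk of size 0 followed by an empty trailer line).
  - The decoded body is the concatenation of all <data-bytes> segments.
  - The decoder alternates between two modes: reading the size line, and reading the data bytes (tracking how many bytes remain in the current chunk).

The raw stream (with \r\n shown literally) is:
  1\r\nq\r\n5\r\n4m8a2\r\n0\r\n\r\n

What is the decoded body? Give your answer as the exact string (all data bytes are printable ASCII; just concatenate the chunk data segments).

Answer: q4m8a2

Derivation:
Chunk 1: stream[0..1]='1' size=0x1=1, data at stream[3..4]='q' -> body[0..1], body so far='q'
Chunk 2: stream[6..7]='5' size=0x5=5, data at stream[9..14]='4m8a2' -> body[1..6], body so far='q4m8a2'
Chunk 3: stream[16..17]='0' size=0 (terminator). Final body='q4m8a2' (6 bytes)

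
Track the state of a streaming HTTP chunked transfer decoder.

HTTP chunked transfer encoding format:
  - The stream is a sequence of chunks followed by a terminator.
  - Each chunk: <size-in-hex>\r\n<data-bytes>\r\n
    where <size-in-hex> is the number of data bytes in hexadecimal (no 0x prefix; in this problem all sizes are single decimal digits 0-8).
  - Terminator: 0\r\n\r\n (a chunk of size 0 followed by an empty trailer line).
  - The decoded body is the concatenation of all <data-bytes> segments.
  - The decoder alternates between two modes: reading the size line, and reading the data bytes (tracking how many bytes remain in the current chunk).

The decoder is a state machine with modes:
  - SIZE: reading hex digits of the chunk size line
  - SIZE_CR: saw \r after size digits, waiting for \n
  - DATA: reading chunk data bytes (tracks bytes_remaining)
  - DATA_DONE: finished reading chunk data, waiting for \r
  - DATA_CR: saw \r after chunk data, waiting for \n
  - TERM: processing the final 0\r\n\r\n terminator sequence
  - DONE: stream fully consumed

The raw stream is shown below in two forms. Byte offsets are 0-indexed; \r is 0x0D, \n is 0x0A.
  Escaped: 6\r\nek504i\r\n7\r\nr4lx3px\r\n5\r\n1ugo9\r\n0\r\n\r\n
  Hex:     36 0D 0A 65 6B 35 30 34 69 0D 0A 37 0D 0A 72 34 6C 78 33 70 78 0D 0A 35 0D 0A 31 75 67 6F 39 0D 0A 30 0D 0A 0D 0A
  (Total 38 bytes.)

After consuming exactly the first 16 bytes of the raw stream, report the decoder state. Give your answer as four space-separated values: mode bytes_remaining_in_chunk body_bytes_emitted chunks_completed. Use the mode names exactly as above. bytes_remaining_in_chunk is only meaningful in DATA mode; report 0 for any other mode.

Answer: DATA 5 8 1

Derivation:
Byte 0 = '6': mode=SIZE remaining=0 emitted=0 chunks_done=0
Byte 1 = 0x0D: mode=SIZE_CR remaining=0 emitted=0 chunks_done=0
Byte 2 = 0x0A: mode=DATA remaining=6 emitted=0 chunks_done=0
Byte 3 = 'e': mode=DATA remaining=5 emitted=1 chunks_done=0
Byte 4 = 'k': mode=DATA remaining=4 emitted=2 chunks_done=0
Byte 5 = '5': mode=DATA remaining=3 emitted=3 chunks_done=0
Byte 6 = '0': mode=DATA remaining=2 emitted=4 chunks_done=0
Byte 7 = '4': mode=DATA remaining=1 emitted=5 chunks_done=0
Byte 8 = 'i': mode=DATA_DONE remaining=0 emitted=6 chunks_done=0
Byte 9 = 0x0D: mode=DATA_CR remaining=0 emitted=6 chunks_done=0
Byte 10 = 0x0A: mode=SIZE remaining=0 emitted=6 chunks_done=1
Byte 11 = '7': mode=SIZE remaining=0 emitted=6 chunks_done=1
Byte 12 = 0x0D: mode=SIZE_CR remaining=0 emitted=6 chunks_done=1
Byte 13 = 0x0A: mode=DATA remaining=7 emitted=6 chunks_done=1
Byte 14 = 'r': mode=DATA remaining=6 emitted=7 chunks_done=1
Byte 15 = '4': mode=DATA remaining=5 emitted=8 chunks_done=1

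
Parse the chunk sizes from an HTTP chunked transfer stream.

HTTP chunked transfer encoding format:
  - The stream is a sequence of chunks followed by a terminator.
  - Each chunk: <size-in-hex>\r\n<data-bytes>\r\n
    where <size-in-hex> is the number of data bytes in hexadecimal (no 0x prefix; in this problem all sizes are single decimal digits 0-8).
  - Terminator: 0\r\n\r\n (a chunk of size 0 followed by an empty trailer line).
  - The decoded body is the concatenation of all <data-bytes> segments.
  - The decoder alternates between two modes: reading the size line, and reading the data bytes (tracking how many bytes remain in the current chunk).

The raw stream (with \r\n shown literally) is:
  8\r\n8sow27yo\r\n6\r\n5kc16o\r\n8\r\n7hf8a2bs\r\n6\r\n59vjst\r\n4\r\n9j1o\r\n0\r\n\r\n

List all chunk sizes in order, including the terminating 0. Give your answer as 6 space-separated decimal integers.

Chunk 1: stream[0..1]='8' size=0x8=8, data at stream[3..11]='8sow27yo' -> body[0..8], body so far='8sow27yo'
Chunk 2: stream[13..14]='6' size=0x6=6, data at stream[16..22]='5kc16o' -> body[8..14], body so far='8sow27yo5kc16o'
Chunk 3: stream[24..25]='8' size=0x8=8, data at stream[27..35]='7hf8a2bs' -> body[14..22], body so far='8sow27yo5kc16o7hf8a2bs'
Chunk 4: stream[37..38]='6' size=0x6=6, data at stream[40..46]='59vjst' -> body[22..28], body so far='8sow27yo5kc16o7hf8a2bs59vjst'
Chunk 5: stream[48..49]='4' size=0x4=4, data at stream[51..55]='9j1o' -> body[28..32], body so far='8sow27yo5kc16o7hf8a2bs59vjst9j1o'
Chunk 6: stream[57..58]='0' size=0 (terminator). Final body='8sow27yo5kc16o7hf8a2bs59vjst9j1o' (32 bytes)

Answer: 8 6 8 6 4 0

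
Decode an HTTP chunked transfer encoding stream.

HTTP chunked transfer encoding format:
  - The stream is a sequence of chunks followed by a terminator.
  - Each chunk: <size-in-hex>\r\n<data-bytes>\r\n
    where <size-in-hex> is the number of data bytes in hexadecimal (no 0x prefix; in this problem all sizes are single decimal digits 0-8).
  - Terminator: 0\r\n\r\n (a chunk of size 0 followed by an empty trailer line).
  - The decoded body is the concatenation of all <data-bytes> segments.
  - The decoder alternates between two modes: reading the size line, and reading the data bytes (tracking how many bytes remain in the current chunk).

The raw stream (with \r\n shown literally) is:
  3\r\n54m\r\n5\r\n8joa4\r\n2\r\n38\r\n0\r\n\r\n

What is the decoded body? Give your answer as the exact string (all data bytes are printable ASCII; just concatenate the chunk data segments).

Answer: 54m8joa438

Derivation:
Chunk 1: stream[0..1]='3' size=0x3=3, data at stream[3..6]='54m' -> body[0..3], body so far='54m'
Chunk 2: stream[8..9]='5' size=0x5=5, data at stream[11..16]='8joa4' -> body[3..8], body so far='54m8joa4'
Chunk 3: stream[18..19]='2' size=0x2=2, data at stream[21..23]='38' -> body[8..10], body so far='54m8joa438'
Chunk 4: stream[25..26]='0' size=0 (terminator). Final body='54m8joa438' (10 bytes)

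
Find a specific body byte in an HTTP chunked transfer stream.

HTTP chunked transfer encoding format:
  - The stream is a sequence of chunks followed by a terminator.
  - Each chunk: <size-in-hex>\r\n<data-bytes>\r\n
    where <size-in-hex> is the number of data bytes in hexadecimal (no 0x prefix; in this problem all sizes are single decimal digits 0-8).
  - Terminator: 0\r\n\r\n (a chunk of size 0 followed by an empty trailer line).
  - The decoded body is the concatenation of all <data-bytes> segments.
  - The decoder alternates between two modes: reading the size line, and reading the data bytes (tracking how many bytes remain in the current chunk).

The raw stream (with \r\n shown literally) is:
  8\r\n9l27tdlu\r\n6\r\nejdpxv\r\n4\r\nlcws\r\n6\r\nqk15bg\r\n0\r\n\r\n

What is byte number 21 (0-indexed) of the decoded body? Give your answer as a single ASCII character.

Answer: 5

Derivation:
Chunk 1: stream[0..1]='8' size=0x8=8, data at stream[3..11]='9l27tdlu' -> body[0..8], body so far='9l27tdlu'
Chunk 2: stream[13..14]='6' size=0x6=6, data at stream[16..22]='ejdpxv' -> body[8..14], body so far='9l27tdluejdpxv'
Chunk 3: stream[24..25]='4' size=0x4=4, data at stream[27..31]='lcws' -> body[14..18], body so far='9l27tdluejdpxvlcws'
Chunk 4: stream[33..34]='6' size=0x6=6, data at stream[36..42]='qk15bg' -> body[18..24], body so far='9l27tdluejdpxvlcwsqk15bg'
Chunk 5: stream[44..45]='0' size=0 (terminator). Final body='9l27tdluejdpxvlcwsqk15bg' (24 bytes)
Body byte 21 = '5'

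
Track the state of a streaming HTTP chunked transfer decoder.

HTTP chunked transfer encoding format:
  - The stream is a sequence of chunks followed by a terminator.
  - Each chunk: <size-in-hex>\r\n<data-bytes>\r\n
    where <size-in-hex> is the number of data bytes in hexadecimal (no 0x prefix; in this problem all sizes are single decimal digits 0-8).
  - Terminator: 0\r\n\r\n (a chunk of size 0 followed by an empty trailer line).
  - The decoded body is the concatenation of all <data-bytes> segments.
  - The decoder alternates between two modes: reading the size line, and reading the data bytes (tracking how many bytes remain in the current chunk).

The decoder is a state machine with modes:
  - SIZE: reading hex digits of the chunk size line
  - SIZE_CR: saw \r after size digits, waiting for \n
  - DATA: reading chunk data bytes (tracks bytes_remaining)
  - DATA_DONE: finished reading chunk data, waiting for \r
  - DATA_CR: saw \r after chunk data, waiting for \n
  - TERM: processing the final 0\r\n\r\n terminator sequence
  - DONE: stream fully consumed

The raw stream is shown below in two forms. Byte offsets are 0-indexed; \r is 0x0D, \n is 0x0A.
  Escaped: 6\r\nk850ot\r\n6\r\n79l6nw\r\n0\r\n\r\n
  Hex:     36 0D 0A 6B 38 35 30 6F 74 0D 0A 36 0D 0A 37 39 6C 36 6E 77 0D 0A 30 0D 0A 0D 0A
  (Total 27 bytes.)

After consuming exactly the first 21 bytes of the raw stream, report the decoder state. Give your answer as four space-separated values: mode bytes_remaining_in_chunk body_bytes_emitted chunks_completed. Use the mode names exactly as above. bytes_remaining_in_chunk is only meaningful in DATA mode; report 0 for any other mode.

Byte 0 = '6': mode=SIZE remaining=0 emitted=0 chunks_done=0
Byte 1 = 0x0D: mode=SIZE_CR remaining=0 emitted=0 chunks_done=0
Byte 2 = 0x0A: mode=DATA remaining=6 emitted=0 chunks_done=0
Byte 3 = 'k': mode=DATA remaining=5 emitted=1 chunks_done=0
Byte 4 = '8': mode=DATA remaining=4 emitted=2 chunks_done=0
Byte 5 = '5': mode=DATA remaining=3 emitted=3 chunks_done=0
Byte 6 = '0': mode=DATA remaining=2 emitted=4 chunks_done=0
Byte 7 = 'o': mode=DATA remaining=1 emitted=5 chunks_done=0
Byte 8 = 't': mode=DATA_DONE remaining=0 emitted=6 chunks_done=0
Byte 9 = 0x0D: mode=DATA_CR remaining=0 emitted=6 chunks_done=0
Byte 10 = 0x0A: mode=SIZE remaining=0 emitted=6 chunks_done=1
Byte 11 = '6': mode=SIZE remaining=0 emitted=6 chunks_done=1
Byte 12 = 0x0D: mode=SIZE_CR remaining=0 emitted=6 chunks_done=1
Byte 13 = 0x0A: mode=DATA remaining=6 emitted=6 chunks_done=1
Byte 14 = '7': mode=DATA remaining=5 emitted=7 chunks_done=1
Byte 15 = '9': mode=DATA remaining=4 emitted=8 chunks_done=1
Byte 16 = 'l': mode=DATA remaining=3 emitted=9 chunks_done=1
Byte 17 = '6': mode=DATA remaining=2 emitted=10 chunks_done=1
Byte 18 = 'n': mode=DATA remaining=1 emitted=11 chunks_done=1
Byte 19 = 'w': mode=DATA_DONE remaining=0 emitted=12 chunks_done=1
Byte 20 = 0x0D: mode=DATA_CR remaining=0 emitted=12 chunks_done=1

Answer: DATA_CR 0 12 1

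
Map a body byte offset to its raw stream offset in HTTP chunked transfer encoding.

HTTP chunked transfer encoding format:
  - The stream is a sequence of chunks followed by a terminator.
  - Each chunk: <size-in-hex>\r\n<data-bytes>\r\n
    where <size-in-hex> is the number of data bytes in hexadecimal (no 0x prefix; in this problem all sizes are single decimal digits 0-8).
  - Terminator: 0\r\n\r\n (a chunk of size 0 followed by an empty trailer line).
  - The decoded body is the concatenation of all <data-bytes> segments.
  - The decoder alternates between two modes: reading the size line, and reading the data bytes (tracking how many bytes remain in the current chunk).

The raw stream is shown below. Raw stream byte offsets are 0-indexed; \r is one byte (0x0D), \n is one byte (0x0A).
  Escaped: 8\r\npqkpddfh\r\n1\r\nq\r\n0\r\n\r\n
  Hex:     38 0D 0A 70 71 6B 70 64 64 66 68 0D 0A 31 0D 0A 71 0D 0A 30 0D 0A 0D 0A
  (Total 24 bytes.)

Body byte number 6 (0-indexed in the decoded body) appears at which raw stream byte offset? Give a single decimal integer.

Chunk 1: stream[0..1]='8' size=0x8=8, data at stream[3..11]='pqkpddfh' -> body[0..8], body so far='pqkpddfh'
Chunk 2: stream[13..14]='1' size=0x1=1, data at stream[16..17]='q' -> body[8..9], body so far='pqkpddfhq'
Chunk 3: stream[19..20]='0' size=0 (terminator). Final body='pqkpddfhq' (9 bytes)
Body byte 6 at stream offset 9

Answer: 9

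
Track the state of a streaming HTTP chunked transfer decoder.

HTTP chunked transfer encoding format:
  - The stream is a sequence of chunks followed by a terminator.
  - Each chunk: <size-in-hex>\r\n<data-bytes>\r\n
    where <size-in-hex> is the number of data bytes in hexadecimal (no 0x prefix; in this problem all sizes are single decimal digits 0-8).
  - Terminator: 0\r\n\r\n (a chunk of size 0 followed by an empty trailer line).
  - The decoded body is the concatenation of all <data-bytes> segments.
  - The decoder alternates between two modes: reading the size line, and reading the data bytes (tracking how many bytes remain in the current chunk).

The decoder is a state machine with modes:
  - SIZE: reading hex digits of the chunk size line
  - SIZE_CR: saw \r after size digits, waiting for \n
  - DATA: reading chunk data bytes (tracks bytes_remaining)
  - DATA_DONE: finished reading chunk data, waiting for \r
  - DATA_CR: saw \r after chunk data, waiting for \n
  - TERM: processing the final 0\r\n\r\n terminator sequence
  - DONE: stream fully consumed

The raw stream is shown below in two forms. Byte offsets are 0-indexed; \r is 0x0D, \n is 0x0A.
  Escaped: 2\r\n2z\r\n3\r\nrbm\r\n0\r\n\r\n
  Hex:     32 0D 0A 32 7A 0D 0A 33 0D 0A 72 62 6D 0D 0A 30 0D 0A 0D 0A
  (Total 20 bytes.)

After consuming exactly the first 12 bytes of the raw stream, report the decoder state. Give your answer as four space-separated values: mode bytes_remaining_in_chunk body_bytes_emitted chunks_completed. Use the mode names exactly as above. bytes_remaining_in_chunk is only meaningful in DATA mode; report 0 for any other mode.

Answer: DATA 1 4 1

Derivation:
Byte 0 = '2': mode=SIZE remaining=0 emitted=0 chunks_done=0
Byte 1 = 0x0D: mode=SIZE_CR remaining=0 emitted=0 chunks_done=0
Byte 2 = 0x0A: mode=DATA remaining=2 emitted=0 chunks_done=0
Byte 3 = '2': mode=DATA remaining=1 emitted=1 chunks_done=0
Byte 4 = 'z': mode=DATA_DONE remaining=0 emitted=2 chunks_done=0
Byte 5 = 0x0D: mode=DATA_CR remaining=0 emitted=2 chunks_done=0
Byte 6 = 0x0A: mode=SIZE remaining=0 emitted=2 chunks_done=1
Byte 7 = '3': mode=SIZE remaining=0 emitted=2 chunks_done=1
Byte 8 = 0x0D: mode=SIZE_CR remaining=0 emitted=2 chunks_done=1
Byte 9 = 0x0A: mode=DATA remaining=3 emitted=2 chunks_done=1
Byte 10 = 'r': mode=DATA remaining=2 emitted=3 chunks_done=1
Byte 11 = 'b': mode=DATA remaining=1 emitted=4 chunks_done=1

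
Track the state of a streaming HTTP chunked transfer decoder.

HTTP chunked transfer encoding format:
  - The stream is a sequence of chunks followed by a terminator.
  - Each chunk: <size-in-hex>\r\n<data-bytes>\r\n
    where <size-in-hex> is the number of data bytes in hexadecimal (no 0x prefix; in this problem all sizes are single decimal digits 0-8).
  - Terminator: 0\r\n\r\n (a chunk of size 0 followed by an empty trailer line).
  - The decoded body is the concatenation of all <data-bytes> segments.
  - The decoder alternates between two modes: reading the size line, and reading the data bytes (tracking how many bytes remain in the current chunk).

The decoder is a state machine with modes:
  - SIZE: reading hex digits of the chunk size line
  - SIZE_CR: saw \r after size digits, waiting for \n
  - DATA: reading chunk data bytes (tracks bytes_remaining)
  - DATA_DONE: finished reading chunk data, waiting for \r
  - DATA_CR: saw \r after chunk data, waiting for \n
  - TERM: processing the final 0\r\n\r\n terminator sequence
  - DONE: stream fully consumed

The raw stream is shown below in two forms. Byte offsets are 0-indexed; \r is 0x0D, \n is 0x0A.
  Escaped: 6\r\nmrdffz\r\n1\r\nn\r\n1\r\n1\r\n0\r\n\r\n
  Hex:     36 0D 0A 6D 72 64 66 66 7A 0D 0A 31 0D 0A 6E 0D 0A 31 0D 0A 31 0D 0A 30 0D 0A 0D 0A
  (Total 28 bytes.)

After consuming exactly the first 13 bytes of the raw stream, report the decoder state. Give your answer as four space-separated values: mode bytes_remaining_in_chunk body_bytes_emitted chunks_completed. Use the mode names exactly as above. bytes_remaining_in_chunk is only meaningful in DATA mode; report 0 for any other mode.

Byte 0 = '6': mode=SIZE remaining=0 emitted=0 chunks_done=0
Byte 1 = 0x0D: mode=SIZE_CR remaining=0 emitted=0 chunks_done=0
Byte 2 = 0x0A: mode=DATA remaining=6 emitted=0 chunks_done=0
Byte 3 = 'm': mode=DATA remaining=5 emitted=1 chunks_done=0
Byte 4 = 'r': mode=DATA remaining=4 emitted=2 chunks_done=0
Byte 5 = 'd': mode=DATA remaining=3 emitted=3 chunks_done=0
Byte 6 = 'f': mode=DATA remaining=2 emitted=4 chunks_done=0
Byte 7 = 'f': mode=DATA remaining=1 emitted=5 chunks_done=0
Byte 8 = 'z': mode=DATA_DONE remaining=0 emitted=6 chunks_done=0
Byte 9 = 0x0D: mode=DATA_CR remaining=0 emitted=6 chunks_done=0
Byte 10 = 0x0A: mode=SIZE remaining=0 emitted=6 chunks_done=1
Byte 11 = '1': mode=SIZE remaining=0 emitted=6 chunks_done=1
Byte 12 = 0x0D: mode=SIZE_CR remaining=0 emitted=6 chunks_done=1

Answer: SIZE_CR 0 6 1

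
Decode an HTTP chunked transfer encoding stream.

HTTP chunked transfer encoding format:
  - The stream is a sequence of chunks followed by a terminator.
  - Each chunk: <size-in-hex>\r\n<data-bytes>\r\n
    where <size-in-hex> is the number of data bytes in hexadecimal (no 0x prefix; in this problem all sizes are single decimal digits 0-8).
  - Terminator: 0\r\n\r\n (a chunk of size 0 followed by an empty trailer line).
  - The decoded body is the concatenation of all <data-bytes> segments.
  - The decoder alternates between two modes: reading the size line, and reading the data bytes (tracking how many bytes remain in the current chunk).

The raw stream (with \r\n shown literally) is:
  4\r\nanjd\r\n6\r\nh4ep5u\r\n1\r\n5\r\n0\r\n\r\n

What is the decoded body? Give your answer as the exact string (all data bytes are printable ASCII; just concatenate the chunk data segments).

Chunk 1: stream[0..1]='4' size=0x4=4, data at stream[3..7]='anjd' -> body[0..4], body so far='anjd'
Chunk 2: stream[9..10]='6' size=0x6=6, data at stream[12..18]='h4ep5u' -> body[4..10], body so far='anjdh4ep5u'
Chunk 3: stream[20..21]='1' size=0x1=1, data at stream[23..24]='5' -> body[10..11], body so far='anjdh4ep5u5'
Chunk 4: stream[26..27]='0' size=0 (terminator). Final body='anjdh4ep5u5' (11 bytes)

Answer: anjdh4ep5u5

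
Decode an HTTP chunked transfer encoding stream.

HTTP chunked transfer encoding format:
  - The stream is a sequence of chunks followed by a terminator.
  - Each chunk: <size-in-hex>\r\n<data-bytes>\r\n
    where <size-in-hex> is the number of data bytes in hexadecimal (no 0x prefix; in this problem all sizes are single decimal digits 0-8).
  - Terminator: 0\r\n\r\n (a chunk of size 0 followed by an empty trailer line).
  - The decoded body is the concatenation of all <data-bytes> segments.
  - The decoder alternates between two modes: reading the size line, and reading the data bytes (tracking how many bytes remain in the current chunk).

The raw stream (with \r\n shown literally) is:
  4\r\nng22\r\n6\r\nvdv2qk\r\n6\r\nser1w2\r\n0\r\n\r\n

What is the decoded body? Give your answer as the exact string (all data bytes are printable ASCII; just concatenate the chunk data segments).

Chunk 1: stream[0..1]='4' size=0x4=4, data at stream[3..7]='ng22' -> body[0..4], body so far='ng22'
Chunk 2: stream[9..10]='6' size=0x6=6, data at stream[12..18]='vdv2qk' -> body[4..10], body so far='ng22vdv2qk'
Chunk 3: stream[20..21]='6' size=0x6=6, data at stream[23..29]='ser1w2' -> body[10..16], body so far='ng22vdv2qkser1w2'
Chunk 4: stream[31..32]='0' size=0 (terminator). Final body='ng22vdv2qkser1w2' (16 bytes)

Answer: ng22vdv2qkser1w2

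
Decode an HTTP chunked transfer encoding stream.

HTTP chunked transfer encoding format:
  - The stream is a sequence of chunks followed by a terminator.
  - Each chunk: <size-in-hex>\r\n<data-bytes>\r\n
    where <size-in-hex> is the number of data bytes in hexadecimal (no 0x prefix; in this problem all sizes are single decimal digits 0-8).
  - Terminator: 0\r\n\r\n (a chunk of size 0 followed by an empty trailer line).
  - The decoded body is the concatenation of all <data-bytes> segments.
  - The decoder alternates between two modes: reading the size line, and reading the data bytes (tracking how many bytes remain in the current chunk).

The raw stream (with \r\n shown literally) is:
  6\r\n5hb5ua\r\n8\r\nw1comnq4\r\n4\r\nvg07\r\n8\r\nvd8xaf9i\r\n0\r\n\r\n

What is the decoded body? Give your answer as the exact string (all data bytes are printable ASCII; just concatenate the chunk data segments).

Answer: 5hb5uaw1comnq4vg07vd8xaf9i

Derivation:
Chunk 1: stream[0..1]='6' size=0x6=6, data at stream[3..9]='5hb5ua' -> body[0..6], body so far='5hb5ua'
Chunk 2: stream[11..12]='8' size=0x8=8, data at stream[14..22]='w1comnq4' -> body[6..14], body so far='5hb5uaw1comnq4'
Chunk 3: stream[24..25]='4' size=0x4=4, data at stream[27..31]='vg07' -> body[14..18], body so far='5hb5uaw1comnq4vg07'
Chunk 4: stream[33..34]='8' size=0x8=8, data at stream[36..44]='vd8xaf9i' -> body[18..26], body so far='5hb5uaw1comnq4vg07vd8xaf9i'
Chunk 5: stream[46..47]='0' size=0 (terminator). Final body='5hb5uaw1comnq4vg07vd8xaf9i' (26 bytes)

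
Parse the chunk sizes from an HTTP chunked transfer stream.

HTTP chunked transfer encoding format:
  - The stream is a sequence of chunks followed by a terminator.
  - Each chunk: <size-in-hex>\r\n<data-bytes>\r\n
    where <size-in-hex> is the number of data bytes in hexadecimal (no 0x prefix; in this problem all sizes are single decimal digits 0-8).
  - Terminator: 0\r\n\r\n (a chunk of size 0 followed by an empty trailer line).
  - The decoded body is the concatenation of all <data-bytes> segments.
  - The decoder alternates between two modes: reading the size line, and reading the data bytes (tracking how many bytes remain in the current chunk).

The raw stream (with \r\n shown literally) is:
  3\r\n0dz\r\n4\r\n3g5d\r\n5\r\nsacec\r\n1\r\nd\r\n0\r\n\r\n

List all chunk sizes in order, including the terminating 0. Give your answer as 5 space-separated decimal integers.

Chunk 1: stream[0..1]='3' size=0x3=3, data at stream[3..6]='0dz' -> body[0..3], body so far='0dz'
Chunk 2: stream[8..9]='4' size=0x4=4, data at stream[11..15]='3g5d' -> body[3..7], body so far='0dz3g5d'
Chunk 3: stream[17..18]='5' size=0x5=5, data at stream[20..25]='sacec' -> body[7..12], body so far='0dz3g5dsacec'
Chunk 4: stream[27..28]='1' size=0x1=1, data at stream[30..31]='d' -> body[12..13], body so far='0dz3g5dsacecd'
Chunk 5: stream[33..34]='0' size=0 (terminator). Final body='0dz3g5dsacecd' (13 bytes)

Answer: 3 4 5 1 0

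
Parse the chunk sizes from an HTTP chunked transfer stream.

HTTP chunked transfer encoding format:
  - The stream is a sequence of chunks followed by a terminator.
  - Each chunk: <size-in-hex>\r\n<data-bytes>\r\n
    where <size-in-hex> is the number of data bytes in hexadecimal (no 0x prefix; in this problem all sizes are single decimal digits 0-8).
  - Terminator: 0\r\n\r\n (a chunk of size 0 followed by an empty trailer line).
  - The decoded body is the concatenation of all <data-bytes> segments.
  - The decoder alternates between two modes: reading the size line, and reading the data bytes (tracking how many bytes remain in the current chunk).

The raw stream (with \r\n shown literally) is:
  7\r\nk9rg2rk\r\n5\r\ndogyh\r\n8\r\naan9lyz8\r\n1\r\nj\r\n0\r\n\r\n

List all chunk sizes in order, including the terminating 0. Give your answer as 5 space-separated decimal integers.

Answer: 7 5 8 1 0

Derivation:
Chunk 1: stream[0..1]='7' size=0x7=7, data at stream[3..10]='k9rg2rk' -> body[0..7], body so far='k9rg2rk'
Chunk 2: stream[12..13]='5' size=0x5=5, data at stream[15..20]='dogyh' -> body[7..12], body so far='k9rg2rkdogyh'
Chunk 3: stream[22..23]='8' size=0x8=8, data at stream[25..33]='aan9lyz8' -> body[12..20], body so far='k9rg2rkdogyhaan9lyz8'
Chunk 4: stream[35..36]='1' size=0x1=1, data at stream[38..39]='j' -> body[20..21], body so far='k9rg2rkdogyhaan9lyz8j'
Chunk 5: stream[41..42]='0' size=0 (terminator). Final body='k9rg2rkdogyhaan9lyz8j' (21 bytes)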